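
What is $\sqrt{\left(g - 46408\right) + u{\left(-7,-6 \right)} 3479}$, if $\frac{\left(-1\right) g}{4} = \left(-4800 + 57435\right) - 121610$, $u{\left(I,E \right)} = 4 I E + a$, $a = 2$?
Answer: $\sqrt{820922} \approx 906.05$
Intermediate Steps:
$u{\left(I,E \right)} = 2 + 4 E I$ ($u{\left(I,E \right)} = 4 I E + 2 = 4 E I + 2 = 2 + 4 E I$)
$g = 275900$ ($g = - 4 \left(\left(-4800 + 57435\right) - 121610\right) = - 4 \left(52635 - 121610\right) = \left(-4\right) \left(-68975\right) = 275900$)
$\sqrt{\left(g - 46408\right) + u{\left(-7,-6 \right)} 3479} = \sqrt{\left(275900 - 46408\right) + \left(2 + 4 \left(-6\right) \left(-7\right)\right) 3479} = \sqrt{229492 + \left(2 + 168\right) 3479} = \sqrt{229492 + 170 \cdot 3479} = \sqrt{229492 + 591430} = \sqrt{820922}$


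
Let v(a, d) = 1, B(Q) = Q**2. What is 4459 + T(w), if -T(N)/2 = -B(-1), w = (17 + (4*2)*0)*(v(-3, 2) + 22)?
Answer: 4461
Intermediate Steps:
w = 391 (w = (17 + (4*2)*0)*(1 + 22) = (17 + 8*0)*23 = (17 + 0)*23 = 17*23 = 391)
T(N) = 2 (T(N) = -(-2)*(-1)**2 = -(-2) = -2*(-1) = 2)
4459 + T(w) = 4459 + 2 = 4461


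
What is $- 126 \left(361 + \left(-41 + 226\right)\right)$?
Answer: $-68796$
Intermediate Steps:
$- 126 \left(361 + \left(-41 + 226\right)\right) = - 126 \left(361 + 185\right) = \left(-126\right) 546 = -68796$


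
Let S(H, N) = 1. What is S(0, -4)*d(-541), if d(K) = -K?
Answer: 541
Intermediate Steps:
S(0, -4)*d(-541) = 1*(-1*(-541)) = 1*541 = 541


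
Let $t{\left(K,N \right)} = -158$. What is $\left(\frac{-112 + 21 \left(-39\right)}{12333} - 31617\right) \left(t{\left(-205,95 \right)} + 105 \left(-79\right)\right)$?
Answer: $\frac{3296106962576}{12333} \approx 2.6726 \cdot 10^{8}$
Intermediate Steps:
$\left(\frac{-112 + 21 \left(-39\right)}{12333} - 31617\right) \left(t{\left(-205,95 \right)} + 105 \left(-79\right)\right) = \left(\frac{-112 + 21 \left(-39\right)}{12333} - 31617\right) \left(-158 + 105 \left(-79\right)\right) = \left(\left(-112 - 819\right) \frac{1}{12333} - 31617\right) \left(-158 - 8295\right) = \left(\left(-931\right) \frac{1}{12333} - 31617\right) \left(-8453\right) = \left(- \frac{931}{12333} - 31617\right) \left(-8453\right) = \left(- \frac{389933392}{12333}\right) \left(-8453\right) = \frac{3296106962576}{12333}$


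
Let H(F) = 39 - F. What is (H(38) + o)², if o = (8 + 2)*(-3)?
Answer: 841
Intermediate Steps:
o = -30 (o = 10*(-3) = -30)
(H(38) + o)² = ((39 - 1*38) - 30)² = ((39 - 38) - 30)² = (1 - 30)² = (-29)² = 841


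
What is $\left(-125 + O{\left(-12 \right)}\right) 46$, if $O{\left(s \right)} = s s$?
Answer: $874$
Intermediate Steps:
$O{\left(s \right)} = s^{2}$
$\left(-125 + O{\left(-12 \right)}\right) 46 = \left(-125 + \left(-12\right)^{2}\right) 46 = \left(-125 + 144\right) 46 = 19 \cdot 46 = 874$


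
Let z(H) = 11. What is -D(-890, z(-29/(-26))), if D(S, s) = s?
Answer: -11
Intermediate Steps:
-D(-890, z(-29/(-26))) = -1*11 = -11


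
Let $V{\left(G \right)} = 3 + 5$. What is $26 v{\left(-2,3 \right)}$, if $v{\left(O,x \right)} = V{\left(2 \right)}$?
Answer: $208$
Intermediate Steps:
$V{\left(G \right)} = 8$
$v{\left(O,x \right)} = 8$
$26 v{\left(-2,3 \right)} = 26 \cdot 8 = 208$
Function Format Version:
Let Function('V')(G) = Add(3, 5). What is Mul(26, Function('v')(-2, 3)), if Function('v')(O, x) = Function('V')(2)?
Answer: 208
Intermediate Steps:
Function('V')(G) = 8
Function('v')(O, x) = 8
Mul(26, Function('v')(-2, 3)) = Mul(26, 8) = 208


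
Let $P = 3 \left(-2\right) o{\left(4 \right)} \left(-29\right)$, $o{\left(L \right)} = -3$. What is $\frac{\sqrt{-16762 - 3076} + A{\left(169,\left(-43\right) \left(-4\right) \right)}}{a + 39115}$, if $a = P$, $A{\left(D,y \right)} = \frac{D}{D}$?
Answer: $\frac{1}{38593} + \frac{i \sqrt{19838}}{38593} \approx 2.5911 \cdot 10^{-5} + 0.0036496 i$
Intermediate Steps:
$P = -522$ ($P = 3 \left(-2\right) \left(-3\right) \left(-29\right) = \left(-6\right) \left(-3\right) \left(-29\right) = 18 \left(-29\right) = -522$)
$A{\left(D,y \right)} = 1$
$a = -522$
$\frac{\sqrt{-16762 - 3076} + A{\left(169,\left(-43\right) \left(-4\right) \right)}}{a + 39115} = \frac{\sqrt{-16762 - 3076} + 1}{-522 + 39115} = \frac{\sqrt{-19838} + 1}{38593} = \left(i \sqrt{19838} + 1\right) \frac{1}{38593} = \left(1 + i \sqrt{19838}\right) \frac{1}{38593} = \frac{1}{38593} + \frac{i \sqrt{19838}}{38593}$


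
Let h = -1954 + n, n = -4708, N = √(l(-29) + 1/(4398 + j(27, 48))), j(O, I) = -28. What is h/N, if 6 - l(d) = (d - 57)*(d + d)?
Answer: 6662*I*√95140751430/21771339 ≈ 94.385*I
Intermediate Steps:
l(d) = 6 - 2*d*(-57 + d) (l(d) = 6 - (d - 57)*(d + d) = 6 - (-57 + d)*2*d = 6 - 2*d*(-57 + d))
N = I*√95140751430/4370 (N = √((6 - 2*(-29)² + 114*(-29)) + 1/(4398 - 28)) = √((6 - 2*841 - 3306) + 1/4370) = √((6 - 1682 - 3306) + 1/4370) = √(-4982 + 1/4370) = √(-21771339/4370) = I*√95140751430/4370 ≈ 70.583*I)
h = -6662 (h = -1954 - 4708 = -6662)
h/N = -6662*(-I*√95140751430/21771339) = -(-6662)*I*√95140751430/21771339 = 6662*I*√95140751430/21771339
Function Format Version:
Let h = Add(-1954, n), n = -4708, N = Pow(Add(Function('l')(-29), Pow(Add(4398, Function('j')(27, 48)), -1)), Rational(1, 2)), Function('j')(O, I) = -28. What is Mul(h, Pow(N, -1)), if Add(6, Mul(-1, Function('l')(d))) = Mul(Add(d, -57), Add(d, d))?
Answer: Mul(Rational(6662, 21771339), I, Pow(95140751430, Rational(1, 2))) ≈ Mul(94.385, I)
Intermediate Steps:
Function('l')(d) = Add(6, Mul(-2, d, Add(-57, d))) (Function('l')(d) = Add(6, Mul(-1, Mul(Add(d, -57), Add(d, d)))) = Add(6, Mul(-1, Mul(Add(-57, d), Mul(2, d)))) = Add(6, Mul(-1, Mul(2, d, Add(-57, d)))) = Add(6, Mul(-2, d, Add(-57, d))))
N = Mul(Rational(1, 4370), I, Pow(95140751430, Rational(1, 2))) (N = Pow(Add(Add(6, Mul(-2, Pow(-29, 2)), Mul(114, -29)), Pow(Add(4398, -28), -1)), Rational(1, 2)) = Pow(Add(Add(6, Mul(-2, 841), -3306), Pow(4370, -1)), Rational(1, 2)) = Pow(Add(Add(6, -1682, -3306), Rational(1, 4370)), Rational(1, 2)) = Pow(Add(-4982, Rational(1, 4370)), Rational(1, 2)) = Pow(Rational(-21771339, 4370), Rational(1, 2)) = Mul(Rational(1, 4370), I, Pow(95140751430, Rational(1, 2))) ≈ Mul(70.583, I))
h = -6662 (h = Add(-1954, -4708) = -6662)
Mul(h, Pow(N, -1)) = Mul(-6662, Pow(Mul(Rational(1, 4370), I, Pow(95140751430, Rational(1, 2))), -1)) = Mul(-6662, Mul(Rational(-1, 21771339), I, Pow(95140751430, Rational(1, 2)))) = Mul(Rational(6662, 21771339), I, Pow(95140751430, Rational(1, 2)))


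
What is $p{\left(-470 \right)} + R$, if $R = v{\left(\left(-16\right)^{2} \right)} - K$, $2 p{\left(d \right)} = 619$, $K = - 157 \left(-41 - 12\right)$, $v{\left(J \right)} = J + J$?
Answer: $- \frac{14999}{2} \approx -7499.5$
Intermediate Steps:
$v{\left(J \right)} = 2 J$
$K = 8321$ ($K = \left(-157\right) \left(-53\right) = 8321$)
$p{\left(d \right)} = \frac{619}{2}$ ($p{\left(d \right)} = \frac{1}{2} \cdot 619 = \frac{619}{2}$)
$R = -7809$ ($R = 2 \left(-16\right)^{2} - 8321 = 2 \cdot 256 - 8321 = 512 - 8321 = -7809$)
$p{\left(-470 \right)} + R = \frac{619}{2} - 7809 = - \frac{14999}{2}$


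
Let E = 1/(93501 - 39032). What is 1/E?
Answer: 54469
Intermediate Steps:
E = 1/54469 ≈ 1.8359e-5
1/E = 1/(1/54469) = 54469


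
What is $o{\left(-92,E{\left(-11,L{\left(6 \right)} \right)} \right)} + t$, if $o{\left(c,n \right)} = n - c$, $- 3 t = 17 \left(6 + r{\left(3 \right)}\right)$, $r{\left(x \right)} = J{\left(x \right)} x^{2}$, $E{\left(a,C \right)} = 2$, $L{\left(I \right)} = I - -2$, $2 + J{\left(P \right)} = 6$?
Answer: $-144$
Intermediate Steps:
$J{\left(P \right)} = 4$ ($J{\left(P \right)} = -2 + 6 = 4$)
$L{\left(I \right)} = 2 + I$ ($L{\left(I \right)} = I + 2 = 2 + I$)
$r{\left(x \right)} = 4 x^{2}$
$t = -238$ ($t = - \frac{17 \left(6 + 4 \cdot 3^{2}\right)}{3} = - \frac{17 \left(6 + 4 \cdot 9\right)}{3} = - \frac{17 \left(6 + 36\right)}{3} = - \frac{17 \cdot 42}{3} = \left(- \frac{1}{3}\right) 714 = -238$)
$o{\left(-92,E{\left(-11,L{\left(6 \right)} \right)} \right)} + t = \left(2 - -92\right) - 238 = \left(2 + 92\right) - 238 = 94 - 238 = -144$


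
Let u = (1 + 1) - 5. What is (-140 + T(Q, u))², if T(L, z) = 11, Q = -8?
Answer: 16641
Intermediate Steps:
u = -3 (u = 2 - 5 = -3)
(-140 + T(Q, u))² = (-140 + 11)² = (-129)² = 16641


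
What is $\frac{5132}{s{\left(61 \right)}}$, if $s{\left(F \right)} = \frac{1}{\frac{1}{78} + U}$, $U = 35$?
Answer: $\frac{7007746}{39} \approx 1.7969 \cdot 10^{5}$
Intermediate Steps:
$s{\left(F \right)} = \frac{78}{2731}$ ($s{\left(F \right)} = \frac{1}{\frac{1}{78} + 35} = \frac{1}{\frac{2731}{78}} = \frac{78}{2731}$)
$\frac{5132}{s{\left(61 \right)}} = \frac{5132}{\frac{78}{2731}} = 5132 \cdot \frac{2731}{78} = \frac{7007746}{39}$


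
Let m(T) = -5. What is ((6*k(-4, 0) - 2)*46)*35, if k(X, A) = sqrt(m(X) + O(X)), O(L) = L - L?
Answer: -3220 + 9660*I*sqrt(5) ≈ -3220.0 + 21600.0*I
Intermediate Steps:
O(L) = 0
k(X, A) = I*sqrt(5) (k(X, A) = sqrt(-5 + 0) = sqrt(-5) = I*sqrt(5))
((6*k(-4, 0) - 2)*46)*35 = ((6*(I*sqrt(5)) - 2)*46)*35 = ((6*I*sqrt(5) - 2)*46)*35 = ((-2 + 6*I*sqrt(5))*46)*35 = (-92 + 276*I*sqrt(5))*35 = -3220 + 9660*I*sqrt(5)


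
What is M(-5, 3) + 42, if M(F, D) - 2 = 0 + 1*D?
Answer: 47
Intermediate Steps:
M(F, D) = 2 + D (M(F, D) = 2 + (0 + 1*D) = 2 + (0 + D) = 2 + D)
M(-5, 3) + 42 = (2 + 3) + 42 = 5 + 42 = 47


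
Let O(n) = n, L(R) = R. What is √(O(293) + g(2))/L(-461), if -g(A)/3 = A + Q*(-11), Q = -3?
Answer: -2*√47/461 ≈ -0.029743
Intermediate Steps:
g(A) = -99 - 3*A (g(A) = -3*(A - 3*(-11)) = -3*(A + 33) = -3*(33 + A) = -99 - 3*A)
√(O(293) + g(2))/L(-461) = √(293 + (-99 - 3*2))/(-461) = √(293 + (-99 - 6))*(-1/461) = √(293 - 105)*(-1/461) = √188*(-1/461) = (2*√47)*(-1/461) = -2*√47/461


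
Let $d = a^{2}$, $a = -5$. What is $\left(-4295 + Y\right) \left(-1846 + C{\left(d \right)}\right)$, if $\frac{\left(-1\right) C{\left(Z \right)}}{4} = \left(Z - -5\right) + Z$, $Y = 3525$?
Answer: $1590820$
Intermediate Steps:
$d = 25$ ($d = \left(-5\right)^{2} = 25$)
$C{\left(Z \right)} = -20 - 8 Z$ ($C{\left(Z \right)} = - 4 \left(\left(Z - -5\right) + Z\right) = - 4 \left(\left(Z + 5\right) + Z\right) = - 4 \left(\left(5 + Z\right) + Z\right) = - 4 \left(5 + 2 Z\right) = -20 - 8 Z$)
$\left(-4295 + Y\right) \left(-1846 + C{\left(d \right)}\right) = \left(-4295 + 3525\right) \left(-1846 - 220\right) = - 770 \left(-1846 - 220\right) = \left(-770\right) \left(-2066\right) = 1590820$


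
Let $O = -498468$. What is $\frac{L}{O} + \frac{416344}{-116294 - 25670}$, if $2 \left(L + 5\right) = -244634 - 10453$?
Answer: $- \frac{94713432869}{35382255576} \approx -2.6769$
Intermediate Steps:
$L = - \frac{255097}{2}$ ($L = -5 + \frac{-244634 - 10453}{2} = -5 + \frac{1}{2} \left(-255087\right) = -5 - \frac{255087}{2} = - \frac{255097}{2} \approx -1.2755 \cdot 10^{5}$)
$\frac{L}{O} + \frac{416344}{-116294 - 25670} = - \frac{255097}{2 \left(-498468\right)} + \frac{416344}{-116294 - 25670} = \left(- \frac{255097}{2}\right) \left(- \frac{1}{498468}\right) + \frac{416344}{-116294 - 25670} = \frac{255097}{996936} + \frac{416344}{-141964} = \frac{255097}{996936} + 416344 \left(- \frac{1}{141964}\right) = \frac{255097}{996936} - \frac{104086}{35491} = - \frac{94713432869}{35382255576}$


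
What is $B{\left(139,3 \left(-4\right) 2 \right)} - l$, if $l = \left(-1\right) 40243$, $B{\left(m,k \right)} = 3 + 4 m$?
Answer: $40802$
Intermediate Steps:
$l = -40243$
$B{\left(139,3 \left(-4\right) 2 \right)} - l = \left(3 + 4 \cdot 139\right) - -40243 = \left(3 + 556\right) + 40243 = 559 + 40243 = 40802$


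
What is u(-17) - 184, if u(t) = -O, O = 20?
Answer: -204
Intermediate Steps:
u(t) = -20 (u(t) = -1*20 = -20)
u(-17) - 184 = -20 - 184 = -204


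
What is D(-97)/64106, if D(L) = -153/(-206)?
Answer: 153/13205836 ≈ 1.1586e-5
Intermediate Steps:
D(L) = 153/206 (D(L) = -153*(-1/206) = 153/206)
D(-97)/64106 = (153/206)/64106 = (153/206)*(1/64106) = 153/13205836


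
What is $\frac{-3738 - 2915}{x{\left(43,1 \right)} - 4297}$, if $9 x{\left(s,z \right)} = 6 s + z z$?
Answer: $\frac{59877}{38414} \approx 1.5587$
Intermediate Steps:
$x{\left(s,z \right)} = \frac{z^{2}}{9} + \frac{2 s}{3}$ ($x{\left(s,z \right)} = \frac{6 s + z z}{9} = \frac{6 s + z^{2}}{9} = \frac{z^{2} + 6 s}{9} = \frac{z^{2}}{9} + \frac{2 s}{3}$)
$\frac{-3738 - 2915}{x{\left(43,1 \right)} - 4297} = \frac{-3738 - 2915}{\left(\frac{1^{2}}{9} + \frac{2}{3} \cdot 43\right) - 4297} = - \frac{6653}{\left(\frac{1}{9} \cdot 1 + \frac{86}{3}\right) - 4297} = - \frac{6653}{\left(\frac{1}{9} + \frac{86}{3}\right) - 4297} = - \frac{6653}{\frac{259}{9} - 4297} = - \frac{6653}{- \frac{38414}{9}} = \left(-6653\right) \left(- \frac{9}{38414}\right) = \frac{59877}{38414}$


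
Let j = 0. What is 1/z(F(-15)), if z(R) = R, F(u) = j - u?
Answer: 1/15 ≈ 0.066667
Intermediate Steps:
F(u) = -u (F(u) = 0 - u = -u)
1/z(F(-15)) = 1/(-1*(-15)) = 1/15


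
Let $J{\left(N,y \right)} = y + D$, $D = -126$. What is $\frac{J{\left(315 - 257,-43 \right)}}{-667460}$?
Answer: $\frac{169}{667460} \approx 0.0002532$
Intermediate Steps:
$J{\left(N,y \right)} = -126 + y$ ($J{\left(N,y \right)} = y - 126 = -126 + y$)
$\frac{J{\left(315 - 257,-43 \right)}}{-667460} = \frac{-126 - 43}{-667460} = \left(-169\right) \left(- \frac{1}{667460}\right) = \frac{169}{667460}$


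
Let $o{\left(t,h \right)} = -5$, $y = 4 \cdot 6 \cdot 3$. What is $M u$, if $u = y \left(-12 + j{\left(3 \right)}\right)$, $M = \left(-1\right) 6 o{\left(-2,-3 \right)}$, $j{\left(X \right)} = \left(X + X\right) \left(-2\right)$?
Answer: $-51840$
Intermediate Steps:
$y = 72$ ($y = 24 \cdot 3 = 72$)
$j{\left(X \right)} = - 4 X$ ($j{\left(X \right)} = 2 X \left(-2\right) = - 4 X$)
$M = 30$ ($M = \left(-1\right) 6 \left(-5\right) = \left(-6\right) \left(-5\right) = 30$)
$u = -1728$ ($u = 72 \left(-12 - 12\right) = 72 \left(-24\right) = -1728$)
$M u = 30 \left(-1728\right) = -51840$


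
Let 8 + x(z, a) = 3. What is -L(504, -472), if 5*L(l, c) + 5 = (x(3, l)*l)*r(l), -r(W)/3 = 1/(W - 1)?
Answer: -1009/503 ≈ -2.0060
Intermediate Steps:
r(W) = -3/(-1 + W) (r(W) = -3/(W - 1) = -3/(-1 + W))
x(z, a) = -5 (x(z, a) = -8 + 3 = -5)
L(l, c) = -1 + 3*l/(-1 + l) (L(l, c) = -1 + ((-5*l)*(-3/(-1 + l)))/5 = -1 + (15*l/(-1 + l))/5 = -1 + 3*l/(-1 + l))
-L(504, -472) = -(1 + 2*504)/(-1 + 504) = -(1 + 1008)/503 = -1009/503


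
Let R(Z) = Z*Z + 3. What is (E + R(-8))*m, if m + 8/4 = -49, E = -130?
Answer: 3213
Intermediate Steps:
m = -51 (m = -2 - 49 = -51)
R(Z) = 3 + Z² (R(Z) = Z² + 3 = 3 + Z²)
(E + R(-8))*m = (-130 + (3 + (-8)²))*(-51) = (-130 + (3 + 64))*(-51) = (-130 + 67)*(-51) = -63*(-51) = 3213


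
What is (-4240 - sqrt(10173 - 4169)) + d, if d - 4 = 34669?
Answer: 30433 - 2*sqrt(1501) ≈ 30356.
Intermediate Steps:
d = 34673 (d = 4 + 34669 = 34673)
(-4240 - sqrt(10173 - 4169)) + d = (-4240 - sqrt(10173 - 4169)) + 34673 = (-4240 - sqrt(6004)) + 34673 = (-4240 - 2*sqrt(1501)) + 34673 = 30433 - 2*sqrt(1501)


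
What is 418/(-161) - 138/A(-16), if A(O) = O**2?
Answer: -64613/20608 ≈ -3.1353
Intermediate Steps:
418/(-161) - 138/A(-16) = 418/(-161) - 138/((-16)**2) = 418*(-1/161) - 138/256 = -418/161 - 138*1/256 = -418/161 - 69/128 = -64613/20608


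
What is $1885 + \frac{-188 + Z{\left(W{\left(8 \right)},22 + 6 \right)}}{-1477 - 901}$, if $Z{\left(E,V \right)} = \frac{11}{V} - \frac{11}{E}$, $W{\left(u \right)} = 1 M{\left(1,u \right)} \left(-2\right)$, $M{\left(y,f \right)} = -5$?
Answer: $\frac{21640711}{11480} \approx 1885.1$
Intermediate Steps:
$W{\left(u \right)} = 10$ ($W{\left(u \right)} = 1 \left(-5\right) \left(-2\right) = \left(-5\right) \left(-2\right) = 10$)
$Z{\left(E,V \right)} = - \frac{11}{E} + \frac{11}{V}$
$1885 + \frac{-188 + Z{\left(W{\left(8 \right)},22 + 6 \right)}}{-1477 - 901} = 1885 + \frac{-188 + \left(- \frac{11}{10} + \frac{11}{22 + 6}\right)}{-1477 - 901} = 1885 + \frac{-188 + \left(\left(-11\right) \frac{1}{10} + \frac{11}{28}\right)}{-2378} = 1885 + \left(-188 + \left(- \frac{11}{10} + 11 \cdot \frac{1}{28}\right)\right) \left(- \frac{1}{2378}\right) = 1885 + \left(-188 + \left(- \frac{11}{10} + \frac{11}{28}\right)\right) \left(- \frac{1}{2378}\right) = 1885 + \left(-188 - \frac{99}{140}\right) \left(- \frac{1}{2378}\right) = 1885 - - \frac{911}{11480} = 1885 + \frac{911}{11480} = \frac{21640711}{11480}$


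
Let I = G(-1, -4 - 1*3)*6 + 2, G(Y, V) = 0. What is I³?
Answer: 8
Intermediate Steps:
I = 2 (I = 0*6 + 2 = 0 + 2 = 2)
I³ = 2³ = 8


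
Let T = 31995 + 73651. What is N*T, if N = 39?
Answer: 4120194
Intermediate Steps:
T = 105646
N*T = 39*105646 = 4120194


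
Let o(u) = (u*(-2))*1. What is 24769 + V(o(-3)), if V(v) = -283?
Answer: 24486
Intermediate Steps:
o(u) = -2*u (o(u) = -2*u*1 = -2*u)
24769 + V(o(-3)) = 24769 - 283 = 24486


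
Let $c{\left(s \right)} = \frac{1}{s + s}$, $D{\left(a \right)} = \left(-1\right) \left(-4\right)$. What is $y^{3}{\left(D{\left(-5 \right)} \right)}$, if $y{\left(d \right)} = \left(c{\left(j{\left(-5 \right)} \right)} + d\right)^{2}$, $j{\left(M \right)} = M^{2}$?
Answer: $\frac{65944160601201}{15625000000} \approx 4220.4$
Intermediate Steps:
$D{\left(a \right)} = 4$
$c{\left(s \right)} = \frac{1}{2 s}$
$y{\left(d \right)} = \left(\frac{1}{50} + d\right)^{2}$ ($y{\left(d \right)} = \left(\frac{1}{2 \left(-5\right)^{2}} + d\right)^{2} = \left(\frac{1}{2 \cdot 25} + d\right)^{2} = \left(\frac{1}{2} \cdot \frac{1}{25} + d\right)^{2} = \left(\frac{1}{50} + d\right)^{2}$)
$y^{3}{\left(D{\left(-5 \right)} \right)} = \left(\frac{\left(1 + 50 \cdot 4\right)^{2}}{2500}\right)^{3} = \left(\frac{\left(1 + 200\right)^{2}}{2500}\right)^{3} = \left(\frac{201^{2}}{2500}\right)^{3} = \left(\frac{1}{2500} \cdot 40401\right)^{3} = \left(\frac{40401}{2500}\right)^{3} = \frac{65944160601201}{15625000000}$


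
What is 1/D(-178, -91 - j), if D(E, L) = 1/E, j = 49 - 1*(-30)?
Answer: -178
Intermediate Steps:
j = 79 (j = 49 + 30 = 79)
1/D(-178, -91 - j) = 1/(1/(-178)) = 1/(-1/178) = -178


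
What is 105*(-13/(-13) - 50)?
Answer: -5145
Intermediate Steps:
105*(-13/(-13) - 50) = 105*(-13*(-1/13) - 50) = 105*(1 - 50) = 105*(-49) = -5145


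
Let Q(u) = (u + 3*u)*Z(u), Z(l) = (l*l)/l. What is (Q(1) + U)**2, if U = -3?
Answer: 1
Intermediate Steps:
Z(l) = l (Z(l) = l**2/l = l)
Q(u) = 4*u**2 (Q(u) = (u + 3*u)*u = (4*u)*u = 4*u**2)
(Q(1) + U)**2 = (4*1**2 - 3)**2 = (4*1 - 3)**2 = (4 - 3)**2 = 1**2 = 1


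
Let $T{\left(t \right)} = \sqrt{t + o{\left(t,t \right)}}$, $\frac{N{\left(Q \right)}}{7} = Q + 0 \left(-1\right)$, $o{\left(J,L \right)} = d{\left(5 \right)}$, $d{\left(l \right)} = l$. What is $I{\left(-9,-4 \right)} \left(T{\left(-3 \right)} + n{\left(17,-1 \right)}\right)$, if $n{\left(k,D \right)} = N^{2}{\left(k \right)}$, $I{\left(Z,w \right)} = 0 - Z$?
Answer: $127449 + 9 \sqrt{2} \approx 1.2746 \cdot 10^{5}$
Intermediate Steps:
$o{\left(J,L \right)} = 5$
$I{\left(Z,w \right)} = - Z$
$N{\left(Q \right)} = 7 Q$ ($N{\left(Q \right)} = 7 \left(Q + 0 \left(-1\right)\right) = 7 \left(Q + 0\right) = 7 Q$)
$n{\left(k,D \right)} = 49 k^{2}$ ($n{\left(k,D \right)} = \left(7 k\right)^{2} = 49 k^{2}$)
$T{\left(t \right)} = \sqrt{5 + t}$ ($T{\left(t \right)} = \sqrt{t + 5} = \sqrt{5 + t}$)
$I{\left(-9,-4 \right)} \left(T{\left(-3 \right)} + n{\left(17,-1 \right)}\right) = \left(-1\right) \left(-9\right) \left(\sqrt{5 - 3} + 49 \cdot 17^{2}\right) = 9 \left(\sqrt{2} + 49 \cdot 289\right) = 9 \left(\sqrt{2} + 14161\right) = 9 \left(14161 + \sqrt{2}\right) = 127449 + 9 \sqrt{2}$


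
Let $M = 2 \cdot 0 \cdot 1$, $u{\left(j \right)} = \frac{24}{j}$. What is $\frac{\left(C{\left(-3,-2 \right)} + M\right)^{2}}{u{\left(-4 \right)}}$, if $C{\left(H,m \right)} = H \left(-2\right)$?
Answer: $-6$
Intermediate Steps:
$M = 0$ ($M = 0 \cdot 1 = 0$)
$C{\left(H,m \right)} = - 2 H$
$\frac{\left(C{\left(-3,-2 \right)} + M\right)^{2}}{u{\left(-4 \right)}} = \frac{\left(\left(-2\right) \left(-3\right) + 0\right)^{2}}{24 \frac{1}{-4}} = \frac{\left(6 + 0\right)^{2}}{24 \left(- \frac{1}{4}\right)} = \frac{6^{2}}{-6} = 36 \left(- \frac{1}{6}\right) = -6$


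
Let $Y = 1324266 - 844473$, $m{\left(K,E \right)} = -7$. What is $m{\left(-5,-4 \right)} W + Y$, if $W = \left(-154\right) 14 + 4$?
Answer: $494857$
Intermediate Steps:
$W = -2152$ ($W = -2156 + 4 = -2152$)
$Y = 479793$
$m{\left(-5,-4 \right)} W + Y = \left(-7\right) \left(-2152\right) + 479793 = 15064 + 479793 = 494857$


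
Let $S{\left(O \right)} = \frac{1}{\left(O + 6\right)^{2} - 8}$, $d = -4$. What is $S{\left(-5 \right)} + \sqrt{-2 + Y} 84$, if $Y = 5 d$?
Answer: $- \frac{1}{7} + 84 i \sqrt{22} \approx -0.14286 + 394.0 i$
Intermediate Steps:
$S{\left(O \right)} = \frac{1}{-8 + \left(6 + O\right)^{2}}$ ($S{\left(O \right)} = \frac{1}{\left(6 + O\right)^{2} - 8} = \frac{1}{-8 + \left(6 + O\right)^{2}}$)
$Y = -20$ ($Y = 5 \left(-4\right) = -20$)
$S{\left(-5 \right)} + \sqrt{-2 + Y} 84 = \frac{1}{-8 + \left(6 - 5\right)^{2}} + \sqrt{-2 - 20} \cdot 84 = \frac{1}{-8 + 1^{2}} + \sqrt{-22} \cdot 84 = \frac{1}{-8 + 1} + i \sqrt{22} \cdot 84 = \frac{1}{-7} + 84 i \sqrt{22} = - \frac{1}{7} + 84 i \sqrt{22}$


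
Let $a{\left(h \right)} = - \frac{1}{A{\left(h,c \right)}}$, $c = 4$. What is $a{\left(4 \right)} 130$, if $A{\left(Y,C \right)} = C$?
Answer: $- \frac{65}{2} \approx -32.5$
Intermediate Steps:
$a{\left(h \right)} = - \frac{1}{4}$
$a{\left(4 \right)} 130 = \left(- \frac{1}{4}\right) 130 = - \frac{65}{2}$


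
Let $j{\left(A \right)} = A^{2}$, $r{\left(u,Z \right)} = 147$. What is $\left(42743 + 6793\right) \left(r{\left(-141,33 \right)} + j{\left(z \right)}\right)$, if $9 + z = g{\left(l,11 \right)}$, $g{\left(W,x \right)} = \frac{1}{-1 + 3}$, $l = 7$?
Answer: $10860768$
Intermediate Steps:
$g{\left(W,x \right)} = \frac{1}{2}$
$z = - \frac{17}{2}$ ($z = -9 + \frac{1}{2} = - \frac{17}{2} \approx -8.5$)
$\left(42743 + 6793\right) \left(r{\left(-141,33 \right)} + j{\left(z \right)}\right) = \left(42743 + 6793\right) \left(147 + \left(- \frac{17}{2}\right)^{2}\right) = 49536 \left(147 + \frac{289}{4}\right) = 49536 \cdot \frac{877}{4} = 10860768$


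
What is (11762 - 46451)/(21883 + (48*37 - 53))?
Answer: -34689/23606 ≈ -1.4695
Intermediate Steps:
(11762 - 46451)/(21883 + (48*37 - 53)) = -34689/(21883 + (1776 - 53)) = -34689/(21883 + 1723) = -34689/23606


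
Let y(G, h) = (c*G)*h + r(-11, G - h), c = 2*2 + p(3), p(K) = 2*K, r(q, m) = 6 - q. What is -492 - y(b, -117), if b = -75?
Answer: -88259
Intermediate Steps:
c = 10 (c = 2*2 + 2*3 = 4 + 6 = 10)
y(G, h) = 17 + 10*G*h (y(G, h) = (10*G)*h + (6 - 1*(-11)) = 10*G*h + (6 + 11) = 10*G*h + 17 = 17 + 10*G*h)
-492 - y(b, -117) = -492 - (17 + 10*(-75)*(-117)) = -492 - (17 + 87750) = -492 - 1*87767 = -492 - 87767 = -88259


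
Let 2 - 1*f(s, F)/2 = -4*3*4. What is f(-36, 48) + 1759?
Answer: 1859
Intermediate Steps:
f(s, F) = 100 (f(s, F) = 4 - 2*(-4*3)*4 = 4 - (-24)*4 = 4 - 2*(-48) = 4 + 96 = 100)
f(-36, 48) + 1759 = 100 + 1759 = 1859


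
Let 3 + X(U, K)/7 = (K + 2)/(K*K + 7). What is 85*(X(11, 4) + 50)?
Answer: 60265/23 ≈ 2620.2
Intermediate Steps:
X(U, K) = -21 + 7*(2 + K)/(7 + K**2) (X(U, K) = -21 + 7*((K + 2)/(K*K + 7)) = -21 + 7*((2 + K)/(K**2 + 7)) = -21 + 7*((2 + K)/(7 + K**2)) = -21 + 7*(2 + K)/(7 + K**2))
85*(X(11, 4) + 50) = 85*(7*(-19 + 4 - 3*4**2)/(7 + 4**2) + 50) = 85*(7*(-19 + 4 - 3*16)/(7 + 16) + 50) = 85*(7*(-19 + 4 - 48)/23 + 50) = 85*(7*(1/23)*(-63) + 50) = 85*(-441/23 + 50) = 85*(709/23) = 60265/23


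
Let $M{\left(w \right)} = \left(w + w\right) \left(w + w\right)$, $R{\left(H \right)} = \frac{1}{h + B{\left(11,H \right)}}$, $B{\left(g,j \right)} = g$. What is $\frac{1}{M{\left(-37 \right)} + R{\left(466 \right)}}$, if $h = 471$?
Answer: $\frac{482}{2639433} \approx 0.00018261$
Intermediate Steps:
$R{\left(H \right)} = \frac{1}{482}$ ($R{\left(H \right)} = \frac{1}{471 + 11} = \frac{1}{482}$)
$M{\left(w \right)} = 4 w^{2}$ ($M{\left(w \right)} = 2 w 2 w = 4 w^{2}$)
$\frac{1}{M{\left(-37 \right)} + R{\left(466 \right)}} = \frac{1}{4 \left(-37\right)^{2} + \frac{1}{482}} = \frac{1}{4 \cdot 1369 + \frac{1}{482}} = \frac{1}{5476 + \frac{1}{482}} = \frac{1}{\frac{2639433}{482}} = \frac{482}{2639433}$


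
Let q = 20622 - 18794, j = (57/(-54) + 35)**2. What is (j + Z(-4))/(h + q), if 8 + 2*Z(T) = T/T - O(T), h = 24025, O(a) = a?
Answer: 372835/8376372 ≈ 0.044510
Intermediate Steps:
j = 373321/324 (j = (57*(-1/54) + 35)**2 = (-19/18 + 35)**2 = (611/18)**2 = 373321/324 ≈ 1152.2)
Z(T) = -7/2 - T/2 (Z(T) = -4 + (T/T - T)/2 = -4 + (1 - T)/2 = -4 + (1/2 - T/2) = -7/2 - T/2)
q = 1828
(j + Z(-4))/(h + q) = (373321/324 + (-7/2 - 1/2*(-4)))/(24025 + 1828) = (373321/324 + (-7/2 + 2))/25853 = (373321/324 - 3/2)*(1/25853) = (372835/324)*(1/25853) = 372835/8376372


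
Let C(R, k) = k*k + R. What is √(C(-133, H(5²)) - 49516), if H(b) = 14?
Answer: I*√49453 ≈ 222.38*I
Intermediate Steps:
C(R, k) = R + k² (C(R, k) = k² + R = R + k²)
√(C(-133, H(5²)) - 49516) = √((-133 + 14²) - 49516) = √((-133 + 196) - 49516) = √(63 - 49516) = √(-49453) = I*√49453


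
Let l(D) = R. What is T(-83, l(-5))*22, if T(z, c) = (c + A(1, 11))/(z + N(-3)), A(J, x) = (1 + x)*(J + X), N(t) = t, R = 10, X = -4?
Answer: 286/43 ≈ 6.6512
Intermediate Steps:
A(J, x) = (1 + x)*(-4 + J) (A(J, x) = (1 + x)*(J - 4) = (1 + x)*(-4 + J))
l(D) = 10
T(z, c) = (-36 + c)/(-3 + z) (T(z, c) = (c + (-4 + 1 - 4*11 + 1*11))/(z - 3) = (c + (-4 + 1 - 44 + 11))/(-3 + z) = (c - 36)/(-3 + z) = (-36 + c)/(-3 + z))
T(-83, l(-5))*22 = ((-36 + 10)/(-3 - 83))*22 = (-26/(-86))*22 = -1/86*(-26)*22 = (13/43)*22 = 286/43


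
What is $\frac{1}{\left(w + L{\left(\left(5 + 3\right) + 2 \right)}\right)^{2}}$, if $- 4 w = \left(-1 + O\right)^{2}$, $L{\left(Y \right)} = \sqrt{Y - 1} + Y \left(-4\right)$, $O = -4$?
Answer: $\frac{16}{29929} \approx 0.0005346$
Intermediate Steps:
$L{\left(Y \right)} = \sqrt{-1 + Y} - 4 Y$
$w = - \frac{25}{4}$ ($w = - \frac{\left(-1 - 4\right)^{2}}{4} = - \frac{\left(-5\right)^{2}}{4} = \left(- \frac{1}{4}\right) 25 = - \frac{25}{4} \approx -6.25$)
$\frac{1}{\left(w + L{\left(\left(5 + 3\right) + 2 \right)}\right)^{2}} = \frac{1}{\left(- \frac{25}{4} + \left(\sqrt{-1 + \left(\left(5 + 3\right) + 2\right)} - 4 \left(\left(5 + 3\right) + 2\right)\right)\right)^{2}} = \frac{1}{\left(- \frac{25}{4} + \left(\sqrt{-1 + \left(8 + 2\right)} - 4 \left(8 + 2\right)\right)\right)^{2}} = \frac{1}{\left(- \frac{25}{4} + \left(\sqrt{-1 + 10} - 40\right)\right)^{2}} = \frac{1}{\left(- \frac{25}{4} - \left(40 - \sqrt{9}\right)\right)^{2}} = \frac{1}{\left(- \frac{25}{4} + \left(3 - 40\right)\right)^{2}} = \frac{1}{\left(- \frac{25}{4} - 37\right)^{2}} = \frac{1}{\left(- \frac{173}{4}\right)^{2}} = \frac{1}{\frac{29929}{16}} = \frac{16}{29929}$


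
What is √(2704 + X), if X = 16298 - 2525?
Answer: √16477 ≈ 128.36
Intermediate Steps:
X = 13773
√(2704 + X) = √(2704 + 13773) = √16477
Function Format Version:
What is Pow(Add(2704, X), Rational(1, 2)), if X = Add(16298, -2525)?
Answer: Pow(16477, Rational(1, 2)) ≈ 128.36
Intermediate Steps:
X = 13773
Pow(Add(2704, X), Rational(1, 2)) = Pow(Add(2704, 13773), Rational(1, 2)) = Pow(16477, Rational(1, 2))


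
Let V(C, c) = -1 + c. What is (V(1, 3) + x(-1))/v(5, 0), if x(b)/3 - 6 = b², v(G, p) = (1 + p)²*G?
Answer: 23/5 ≈ 4.6000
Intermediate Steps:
v(G, p) = G*(1 + p)²
x(b) = 18 + 3*b²
(V(1, 3) + x(-1))/v(5, 0) = ((-1 + 3) + (18 + 3*(-1)²))/((5*(1 + 0)²)) = (2 + (18 + 3*1))/((5*1²)) = (2 + (18 + 3))/((5*1)) = (2 + 21)/5 = 23*(⅕) = 23/5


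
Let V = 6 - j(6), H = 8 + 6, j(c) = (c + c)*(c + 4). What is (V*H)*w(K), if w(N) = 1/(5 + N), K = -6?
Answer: 1596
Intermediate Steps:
j(c) = 2*c*(4 + c) (j(c) = (2*c)*(4 + c) = 2*c*(4 + c))
H = 14
V = -114 (V = 6 - 2*6*(4 + 6) = 6 - 2*6*10 = 6 - 1*120 = 6 - 120 = -114)
(V*H)*w(K) = (-114*14)/(5 - 6) = -1596/(-1) = -1596*(-1) = 1596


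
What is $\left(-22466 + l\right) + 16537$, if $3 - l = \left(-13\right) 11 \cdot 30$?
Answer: $-1636$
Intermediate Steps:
$l = 4293$ ($l = 3 - \left(-13\right) 11 \cdot 30 = 3 - \left(-143\right) 30 = 3 - -4290 = 3 + 4290 = 4293$)
$\left(-22466 + l\right) + 16537 = \left(-22466 + 4293\right) + 16537 = -18173 + 16537 = -1636$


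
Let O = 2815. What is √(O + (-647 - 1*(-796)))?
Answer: 2*√741 ≈ 54.443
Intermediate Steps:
√(O + (-647 - 1*(-796))) = √(2815 + (-647 - 1*(-796))) = √(2815 + (-647 + 796)) = √(2815 + 149) = √2964 = 2*√741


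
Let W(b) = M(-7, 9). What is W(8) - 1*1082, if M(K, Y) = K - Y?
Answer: -1098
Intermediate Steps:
W(b) = -16 (W(b) = -7 - 1*9 = -7 - 9 = -16)
W(8) - 1*1082 = -16 - 1*1082 = -16 - 1082 = -1098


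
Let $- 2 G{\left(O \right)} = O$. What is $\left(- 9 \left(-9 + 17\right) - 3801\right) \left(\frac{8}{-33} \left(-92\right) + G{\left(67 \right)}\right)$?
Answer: $\frac{954049}{22} \approx 43366.0$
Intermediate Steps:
$G{\left(O \right)} = - \frac{O}{2}$
$\left(- 9 \left(-9 + 17\right) - 3801\right) \left(\frac{8}{-33} \left(-92\right) + G{\left(67 \right)}\right) = \left(- 9 \left(-9 + 17\right) - 3801\right) \left(\frac{8}{-33} \left(-92\right) - \frac{67}{2}\right) = \left(\left(-9\right) 8 - 3801\right) \left(8 \left(- \frac{1}{33}\right) \left(-92\right) - \frac{67}{2}\right) = \left(-72 - 3801\right) \left(\left(- \frac{8}{33}\right) \left(-92\right) - \frac{67}{2}\right) = - 3873 \left(\frac{736}{33} - \frac{67}{2}\right) = \left(-3873\right) \left(- \frac{739}{66}\right) = \frac{954049}{22}$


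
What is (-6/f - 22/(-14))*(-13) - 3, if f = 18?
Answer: -401/21 ≈ -19.095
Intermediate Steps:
(-6/f - 22/(-14))*(-13) - 3 = (-6/18 - 22/(-14))*(-13) - 3 = (-6*1/18 - 22*(-1/14))*(-13) - 3 = (-1/3 + 11/7)*(-13) - 3 = (26/21)*(-13) - 3 = -338/21 - 3 = -401/21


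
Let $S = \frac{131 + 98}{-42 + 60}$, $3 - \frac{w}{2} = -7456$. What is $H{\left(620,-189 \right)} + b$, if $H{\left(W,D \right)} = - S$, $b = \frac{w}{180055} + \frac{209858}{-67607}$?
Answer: $- \frac{3449605627517}{219113610930} \approx -15.743$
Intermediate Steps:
$w = 14918$ ($w = 6 - -14912 = 6 + 14912 = 14918$)
$b = - \frac{36777420964}{12172978385}$ ($b = \frac{14918}{180055} + \frac{209858}{-67607} = 14918 \cdot \frac{1}{180055} + 209858 \left(- \frac{1}{67607}\right) = \frac{14918}{180055} - \frac{209858}{67607} = - \frac{36777420964}{12172978385} \approx -3.0212$)
$S = \frac{229}{18} \approx 12.722$
$H{\left(W,D \right)} = - \frac{229}{18}$ ($H{\left(W,D \right)} = \left(-1\right) \frac{229}{18} = - \frac{229}{18}$)
$H{\left(620,-189 \right)} + b = - \frac{229}{18} - \frac{36777420964}{12172978385} = - \frac{3449605627517}{219113610930}$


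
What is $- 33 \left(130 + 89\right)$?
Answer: $-7227$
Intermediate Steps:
$- 33 \left(130 + 89\right) = \left(-33\right) 219 = -7227$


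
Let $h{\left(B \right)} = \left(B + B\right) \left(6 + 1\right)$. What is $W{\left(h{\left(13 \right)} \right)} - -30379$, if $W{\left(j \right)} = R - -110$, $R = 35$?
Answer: $30524$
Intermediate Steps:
$h{\left(B \right)} = 14 B$ ($h{\left(B \right)} = 2 B 7 = 14 B$)
$W{\left(j \right)} = 145$ ($W{\left(j \right)} = 35 - -110 = 35 + 110 = 145$)
$W{\left(h{\left(13 \right)} \right)} - -30379 = 145 - -30379 = 145 + 30379 = 30524$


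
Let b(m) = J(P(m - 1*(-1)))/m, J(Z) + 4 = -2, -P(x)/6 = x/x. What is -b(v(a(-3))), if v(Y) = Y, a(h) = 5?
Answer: 6/5 ≈ 1.2000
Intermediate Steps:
P(x) = -6 (P(x) = -6*x/x = -6*1 = -6)
J(Z) = -6 (J(Z) = -4 - 2 = -6)
b(m) = -6/m
-b(v(a(-3))) = -(-6)/5 = -1*(-6/5) = 6/5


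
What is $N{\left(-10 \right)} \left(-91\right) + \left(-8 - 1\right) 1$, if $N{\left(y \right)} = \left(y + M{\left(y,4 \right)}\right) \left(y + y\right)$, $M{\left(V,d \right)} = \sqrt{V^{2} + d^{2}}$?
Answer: $-18209 + 3640 \sqrt{29} \approx 1393.0$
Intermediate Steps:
$N{\left(y \right)} = 2 y \left(y + \sqrt{16 + y^{2}}\right)$ ($N{\left(y \right)} = \left(y + \sqrt{y^{2} + 4^{2}}\right) \left(y + y\right) = \left(y + \sqrt{y^{2} + 16}\right) 2 y = \left(y + \sqrt{16 + y^{2}}\right) 2 y = 2 y \left(y + \sqrt{16 + y^{2}}\right)$)
$N{\left(-10 \right)} \left(-91\right) + \left(-8 - 1\right) 1 = 2 \left(-10\right) \left(-10 + \sqrt{16 + \left(-10\right)^{2}}\right) \left(-91\right) + \left(-8 - 1\right) 1 = 2 \left(-10\right) \left(-10 + \sqrt{16 + 100}\right) \left(-91\right) - 9 = 2 \left(-10\right) \left(-10 + \sqrt{116}\right) \left(-91\right) - 9 = 2 \left(-10\right) \left(-10 + 2 \sqrt{29}\right) \left(-91\right) - 9 = \left(200 - 40 \sqrt{29}\right) \left(-91\right) - 9 = \left(-18200 + 3640 \sqrt{29}\right) - 9 = -18209 + 3640 \sqrt{29}$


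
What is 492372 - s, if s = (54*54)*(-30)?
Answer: 579852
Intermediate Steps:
s = -87480 (s = 2916*(-30) = -87480)
492372 - s = 492372 - 1*(-87480) = 492372 + 87480 = 579852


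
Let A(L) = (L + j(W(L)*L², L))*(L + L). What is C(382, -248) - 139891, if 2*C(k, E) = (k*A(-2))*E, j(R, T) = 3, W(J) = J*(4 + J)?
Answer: 49581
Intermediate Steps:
A(L) = 2*L*(3 + L) (A(L) = (L + 3)*(L + L) = (3 + L)*(2*L) = 2*L*(3 + L))
C(k, E) = -2*E*k (C(k, E) = ((k*(2*(-2)*(3 - 2)))*E)/2 = ((k*(2*(-2)*1))*E)/2 = ((k*(-4))*E)/2 = ((-4*k)*E)/2 = (-4*E*k)/2 = -2*E*k)
C(382, -248) - 139891 = -2*(-248)*382 - 139891 = 189472 - 139891 = 49581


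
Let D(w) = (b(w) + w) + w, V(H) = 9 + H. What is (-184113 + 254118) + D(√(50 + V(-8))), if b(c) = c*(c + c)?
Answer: 70107 + 2*√51 ≈ 70121.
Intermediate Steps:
b(c) = 2*c² (b(c) = c*(2*c) = 2*c²)
D(w) = 2*w + 2*w² (D(w) = (2*w² + w) + w = (w + 2*w²) + w = 2*w + 2*w²)
(-184113 + 254118) + D(√(50 + V(-8))) = (-184113 + 254118) + 2*√(50 + (9 - 8))*(1 + √(50 + (9 - 8))) = 70005 + 2*√(50 + 1)*(1 + √(50 + 1)) = 70005 + 2*√51*(1 + √51)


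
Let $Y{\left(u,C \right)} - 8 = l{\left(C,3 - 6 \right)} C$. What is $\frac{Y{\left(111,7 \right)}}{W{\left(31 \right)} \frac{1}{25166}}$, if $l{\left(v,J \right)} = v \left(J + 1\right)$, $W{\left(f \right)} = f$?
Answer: $- \frac{2264940}{31} \approx -73063.0$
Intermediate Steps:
$l{\left(v,J \right)} = v \left(1 + J\right)$
$Y{\left(u,C \right)} = 8 - 2 C^{2}$ ($Y{\left(u,C \right)} = 8 + C \left(1 + \left(3 - 6\right)\right) C = 8 + C \left(1 - 3\right) C = 8 + C \left(-2\right) C = 8 + - 2 C C = 8 - 2 C^{2}$)
$\frac{Y{\left(111,7 \right)}}{W{\left(31 \right)} \frac{1}{25166}} = \frac{8 - 2 \cdot 7^{2}}{31 \cdot \frac{1}{25166}} = \frac{8 - 98}{31 \cdot \frac{1}{25166}} = \frac{8 - 98}{\frac{31}{25166}} = \left(-90\right) \frac{25166}{31} = - \frac{2264940}{31}$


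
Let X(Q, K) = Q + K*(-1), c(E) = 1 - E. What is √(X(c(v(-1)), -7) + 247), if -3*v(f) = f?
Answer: 2*√573/3 ≈ 15.958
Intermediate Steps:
v(f) = -f/3
X(Q, K) = Q - K
√(X(c(v(-1)), -7) + 247) = √(((1 - (-1)*(-1)/3) - 1*(-7)) + 247) = √(((1 - 1*⅓) + 7) + 247) = √(((1 - ⅓) + 7) + 247) = √((⅔ + 7) + 247) = √(23/3 + 247) = √(764/3) = 2*√573/3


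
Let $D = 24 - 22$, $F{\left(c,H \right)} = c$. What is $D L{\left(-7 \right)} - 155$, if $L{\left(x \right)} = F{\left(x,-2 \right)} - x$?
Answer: $-155$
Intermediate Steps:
$L{\left(x \right)} = 0$ ($L{\left(x \right)} = x - x = 0$)
$D = 2$ ($D = 24 - 22 = 2$)
$D L{\left(-7 \right)} - 155 = 2 \cdot 0 - 155 = 0 - 155 = -155$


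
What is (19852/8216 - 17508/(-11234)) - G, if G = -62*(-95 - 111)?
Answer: -147308767609/11537318 ≈ -12768.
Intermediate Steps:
G = 12772 (G = -62*(-206) = 12772)
(19852/8216 - 17508/(-11234)) - G = (19852/8216 - 17508/(-11234)) - 1*12772 = (19852*(1/8216) - 17508*(-1/11234)) - 12772 = (4963/2054 + 8754/5617) - 12772 = 45857887/11537318 - 12772 = -147308767609/11537318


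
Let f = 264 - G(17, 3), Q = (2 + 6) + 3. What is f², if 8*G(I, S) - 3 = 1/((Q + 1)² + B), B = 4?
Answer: 97425761161/1401856 ≈ 69498.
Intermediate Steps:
Q = 11 (Q = 8 + 3 = 11)
G(I, S) = 445/1184 (G(I, S) = 3/8 + 1/(8*((11 + 1)² + 4)) = 3/8 + 1/(8*(12² + 4)) = 3/8 + 1/(8*(144 + 4)) = 3/8 + (⅛)/148 = 3/8 + (⅛)*(1/148) = 3/8 + 1/1184 = 445/1184)
f = 312131/1184 (f = 264 - 1*445/1184 = 264 - 445/1184 = 312131/1184 ≈ 263.62)
f² = (312131/1184)² = 97425761161/1401856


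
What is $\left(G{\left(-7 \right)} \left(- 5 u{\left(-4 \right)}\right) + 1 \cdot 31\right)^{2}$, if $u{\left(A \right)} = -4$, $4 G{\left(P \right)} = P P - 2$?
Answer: $70756$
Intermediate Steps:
$G{\left(P \right)} = - \frac{1}{2} + \frac{P^{2}}{4}$ ($G{\left(P \right)} = \frac{P P - 2}{4} = \frac{P^{2} - 2}{4} = \frac{-2 + P^{2}}{4} = - \frac{1}{2} + \frac{P^{2}}{4}$)
$\left(G{\left(-7 \right)} \left(- 5 u{\left(-4 \right)}\right) + 1 \cdot 31\right)^{2} = \left(\left(- \frac{1}{2} + \frac{\left(-7\right)^{2}}{4}\right) \left(\left(-5\right) \left(-4\right)\right) + 1 \cdot 31\right)^{2} = \left(\left(- \frac{1}{2} + \frac{1}{4} \cdot 49\right) 20 + 31\right)^{2} = \left(\left(- \frac{1}{2} + \frac{49}{4}\right) 20 + 31\right)^{2} = \left(\frac{47}{4} \cdot 20 + 31\right)^{2} = \left(235 + 31\right)^{2} = 266^{2} = 70756$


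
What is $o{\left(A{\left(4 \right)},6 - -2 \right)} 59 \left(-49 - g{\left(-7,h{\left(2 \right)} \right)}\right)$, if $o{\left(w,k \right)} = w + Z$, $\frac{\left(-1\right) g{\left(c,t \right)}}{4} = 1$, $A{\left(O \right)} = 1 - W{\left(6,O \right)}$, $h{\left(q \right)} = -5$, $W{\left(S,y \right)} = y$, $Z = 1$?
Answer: $5310$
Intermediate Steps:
$A{\left(O \right)} = 1 - O$
$g{\left(c,t \right)} = -4$ ($g{\left(c,t \right)} = \left(-4\right) 1 = -4$)
$o{\left(w,k \right)} = 1 + w$ ($o{\left(w,k \right)} = w + 1 = 1 + w$)
$o{\left(A{\left(4 \right)},6 - -2 \right)} 59 \left(-49 - g{\left(-7,h{\left(2 \right)} \right)}\right) = \left(1 + \left(1 - 4\right)\right) 59 \left(-49 - -4\right) = \left(1 + \left(1 - 4\right)\right) 59 \left(-49 + 4\right) = \left(1 - 3\right) 59 \left(-45\right) = \left(-2\right) 59 \left(-45\right) = \left(-118\right) \left(-45\right) = 5310$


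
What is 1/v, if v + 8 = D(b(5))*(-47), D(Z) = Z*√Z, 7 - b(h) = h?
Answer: 1/2201 - 47*√2/8804 ≈ -0.0070954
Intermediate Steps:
b(h) = 7 - h
D(Z) = Z^(3/2)
v = -8 - 94*√2 (v = -8 + (7 - 1*5)^(3/2)*(-47) = -8 + (7 - 5)^(3/2)*(-47) = -8 + 2^(3/2)*(-47) = -8 + (2*√2)*(-47) = -8 - 94*√2 ≈ -140.94)
1/v = 1/(-8 - 94*√2)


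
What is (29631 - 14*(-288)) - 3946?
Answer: 29717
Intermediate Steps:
(29631 - 14*(-288)) - 3946 = (29631 + 4032) - 3946 = 33663 - 3946 = 29717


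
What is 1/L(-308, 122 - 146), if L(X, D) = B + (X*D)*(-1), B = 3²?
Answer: -1/7383 ≈ -0.00013545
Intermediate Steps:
B = 9
L(X, D) = 9 - D*X (L(X, D) = 9 + (X*D)*(-1) = 9 + (D*X)*(-1) = 9 - D*X)
1/L(-308, 122 - 146) = 1/(9 - 1*(122 - 146)*(-308)) = 1/(9 - 1*(-24)*(-308)) = 1/(9 - 7392) = 1/(-7383) = -1/7383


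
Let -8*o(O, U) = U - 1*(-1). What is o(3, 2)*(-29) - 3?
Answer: 63/8 ≈ 7.8750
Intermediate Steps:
o(O, U) = -⅛ - U/8 (o(O, U) = -(U - 1*(-1))/8 = -(U + 1)/8 = -(1 + U)/8 = -⅛ - U/8)
o(3, 2)*(-29) - 3 = (-⅛ - ⅛*2)*(-29) - 3 = (-⅛ - ¼)*(-29) - 3 = -3/8*(-29) - 3 = 87/8 - 3 = 63/8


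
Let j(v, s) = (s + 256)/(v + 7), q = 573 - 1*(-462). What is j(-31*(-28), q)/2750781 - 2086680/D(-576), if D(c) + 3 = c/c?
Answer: 2511249867473791/2406933375 ≈ 1.0433e+6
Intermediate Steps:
D(c) = -2 (D(c) = -3 + c/c = -3 + 1 = -2)
q = 1035 (q = 573 + 462 = 1035)
j(v, s) = (256 + s)/(7 + v)
j(-31*(-28), q)/2750781 - 2086680/D(-576) = ((256 + 1035)/(7 - 31*(-28)))/2750781 - 2086680/(-2) = (1291/(7 + 868))*(1/2750781) - 2086680*(-½) = (1291/875)*(1/2750781) + 1043340 = 1291/2406933375 + 1043340 = 2511249867473791/2406933375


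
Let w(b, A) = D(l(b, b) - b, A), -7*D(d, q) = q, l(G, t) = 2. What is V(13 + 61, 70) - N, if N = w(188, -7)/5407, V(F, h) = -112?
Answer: -605585/5407 ≈ -112.00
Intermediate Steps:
D(d, q) = -q/7
w(b, A) = -A/7
N = 1/5407 (N = -⅐*(-7)/5407 = 1*(1/5407) = 1/5407 ≈ 0.00018495)
V(13 + 61, 70) - N = -112 - 1*1/5407 = -112 - 1/5407 = -605585/5407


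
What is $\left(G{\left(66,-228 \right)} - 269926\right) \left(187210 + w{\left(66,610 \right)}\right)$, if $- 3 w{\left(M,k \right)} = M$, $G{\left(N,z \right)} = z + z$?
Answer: $-50612265816$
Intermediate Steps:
$G{\left(N,z \right)} = 2 z$
$w{\left(M,k \right)} = - \frac{M}{3}$
$\left(G{\left(66,-228 \right)} - 269926\right) \left(187210 + w{\left(66,610 \right)}\right) = \left(2 \left(-228\right) - 269926\right) \left(187210 - 22\right) = \left(-456 - 269926\right) \left(187210 - 22\right) = \left(-270382\right) 187188 = -50612265816$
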